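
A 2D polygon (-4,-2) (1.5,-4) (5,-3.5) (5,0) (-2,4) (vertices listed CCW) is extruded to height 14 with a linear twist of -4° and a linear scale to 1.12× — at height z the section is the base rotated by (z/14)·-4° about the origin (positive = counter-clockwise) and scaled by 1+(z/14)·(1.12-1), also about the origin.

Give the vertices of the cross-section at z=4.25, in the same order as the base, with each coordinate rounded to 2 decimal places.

t = z/height = 4.25/14 = 0.303571
s = 1 + (scale-1)·z/height = 1 + (1.12-1)·4.25/14 = 1.036429
θ = twist·z/height = -4°·4.25/14 = -1.2143° = -0.021193 rad
cos θ = 0.999775, sin θ = -0.021192 (intermediates below are computed at full precision and shown rounded to 5 d.p.)
v1: (-4,-2) → rotate → (-4.04149,-1.91478) → ×s → (-4.18871,-1.98454) → (-4.19,-1.98)
v2: (1.5,-4) → rotate → (1.41490,-4.03089) → ×s → (1.46644,-4.17773) → (1.47,-4.18)
v3: (5,-3.5) → rotate → (4.92471,-3.60517) → ×s → (5.10411,-3.73650) → (5.10,-3.74)
v4: (5,0) → rotate → (4.99888,-0.10596) → ×s → (5.18098,-0.10982) → (5.18,-0.11)
v5: (-2,4) → rotate → (-1.91478,4.04149) → ×s → (-1.98454,4.18871) → (-1.98,4.19)

Cross-section at z=4.25: (-4.19,-1.98) (1.47,-4.18) (5.10,-3.74) (5.18,-0.11) (-1.98,4.19)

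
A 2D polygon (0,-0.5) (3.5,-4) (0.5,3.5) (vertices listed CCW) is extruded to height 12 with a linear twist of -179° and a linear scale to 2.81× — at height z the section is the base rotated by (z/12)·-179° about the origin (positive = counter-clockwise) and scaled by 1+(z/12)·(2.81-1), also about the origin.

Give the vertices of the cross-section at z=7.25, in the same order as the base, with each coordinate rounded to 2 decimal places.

Cross-section at z=7.25: (-0.99,0.33) (-10.24,-4.35) (6.64,-3.28)

t = z/height = 7.25/12 = 0.604167
s = 1 + (scale-1)·z/height = 1 + (2.81-1)·7.25/12 = 2.093542
θ = twist·z/height = -179°·7.25/12 = -108.1458° = -1.887501 rad
cos θ = -0.311437, sin θ = -0.950267 (intermediates below are computed at full precision and shown rounded to 5 d.p.)
v1: (0,-0.5) → rotate → (-0.47513,0.15572) → ×s → (-0.99471,0.32600) → (-0.99,0.33)
v2: (3.5,-4) → rotate → (-4.89110,-2.08019) → ×s → (-10.23971,-4.35496) → (-10.24,-4.35)
v3: (0.5,3.5) → rotate → (3.17022,-1.56516) → ×s → (6.63698,-3.27673) → (6.64,-3.28)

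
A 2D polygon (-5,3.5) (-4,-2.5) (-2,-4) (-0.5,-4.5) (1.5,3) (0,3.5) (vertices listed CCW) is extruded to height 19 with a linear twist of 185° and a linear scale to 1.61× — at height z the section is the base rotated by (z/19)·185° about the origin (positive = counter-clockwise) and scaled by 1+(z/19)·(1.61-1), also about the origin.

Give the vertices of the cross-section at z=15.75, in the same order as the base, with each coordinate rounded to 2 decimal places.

t = z/height = 15.75/19 = 0.828947
s = 1 + (scale-1)·z/height = 1 + (1.61-1)·15.75/19 = 1.505658
θ = twist·z/height = 185°·15.75/19 = 153.3553° = 2.676554 rad
cos θ = -0.893804, sin θ = 0.448457 (intermediates below are computed at full precision and shown rounded to 5 d.p.)
v1: (-5,3.5) → rotate → (2.89942,-5.37060) → ×s → (4.36554,-8.08629) → (4.37,-8.09)
v2: (-4,-2.5) → rotate → (4.69636,0.44068) → ×s → (7.07111,0.66352) → (7.07,0.66)
v3: (-2,-4) → rotate → (3.58144,2.67830) → ×s → (5.39242,4.03261) → (5.39,4.03)
v4: (-0.5,-4.5) → rotate → (2.46496,3.79789) → ×s → (3.71139,5.71832) → (3.71,5.72)
v5: (1.5,3) → rotate → (-2.68608,-2.00873) → ×s → (-4.04431,-3.02446) → (-4.04,-3.02)
v6: (0,3.5) → rotate → (-1.56960,-3.12832) → ×s → (-2.36328,-4.71017) → (-2.36,-4.71)

Cross-section at z=15.75: (4.37,-8.09) (7.07,0.66) (5.39,4.03) (3.71,5.72) (-4.04,-3.02) (-2.36,-4.71)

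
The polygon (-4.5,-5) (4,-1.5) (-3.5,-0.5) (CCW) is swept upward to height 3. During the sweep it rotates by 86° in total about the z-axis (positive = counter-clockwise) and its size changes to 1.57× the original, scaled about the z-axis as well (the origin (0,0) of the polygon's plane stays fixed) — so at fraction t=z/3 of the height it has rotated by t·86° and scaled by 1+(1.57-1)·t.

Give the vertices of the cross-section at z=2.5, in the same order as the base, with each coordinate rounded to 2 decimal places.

Cross-section at z=2.5: (4.91,-8.62) (3.96,4.90) (-0.92,-5.13)

t = z/height = 2.5/3 = 0.833333
s = 1 + (scale-1)·z/height = 1 + (1.57-1)·2.5/3 = 1.475000
θ = twist·z/height = 86°·2.5/3 = 71.6667° = 1.250819 rad
cos θ = 0.314545, sin θ = 0.949243 (intermediates below are computed at full precision and shown rounded to 5 d.p.)
v1: (-4.5,-5) → rotate → (3.33076,-5.84432) → ×s → (4.91287,-8.62037) → (4.91,-8.62)
v2: (4,-1.5) → rotate → (2.68204,3.32515) → ×s → (3.95601,4.90460) → (3.96,4.90)
v3: (-3.5,-0.5) → rotate → (-0.62629,-3.47962) → ×s → (-0.92377,-5.13244) → (-0.92,-5.13)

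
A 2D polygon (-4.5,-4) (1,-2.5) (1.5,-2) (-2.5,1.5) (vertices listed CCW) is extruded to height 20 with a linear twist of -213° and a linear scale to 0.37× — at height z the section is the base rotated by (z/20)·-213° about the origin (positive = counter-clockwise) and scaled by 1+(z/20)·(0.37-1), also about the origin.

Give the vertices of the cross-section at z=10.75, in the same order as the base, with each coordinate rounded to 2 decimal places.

Cross-section at z=10.75: (-1.17,3.81) (-1.78,0.08) (-1.61,-0.35) (1.59,1.09)

t = z/height = 10.75/20 = 0.5375
s = 1 + (scale-1)·z/height = 1 + (0.37-1)·10.75/20 = 0.661375
θ = twist·z/height = -213°·10.75/20 = -114.4875° = -1.998184 rad
cos θ = -0.414495, sin θ = -0.910052 (intermediates below are computed at full precision and shown rounded to 5 d.p.)
v1: (-4.5,-4) → rotate → (-1.77498,5.75321) → ×s → (-1.17393,3.80503) → (-1.17,3.81)
v2: (1,-2.5) → rotate → (-2.68962,0.12619) → ×s → (-1.77885,0.08346) → (-1.78,0.08)
v3: (1.5,-2) → rotate → (-2.44185,-0.53609) → ×s → (-1.61498,-0.35456) → (-1.61,-0.35)
v4: (-2.5,1.5) → rotate → (2.40131,1.65339) → ×s → (1.58817,1.09351) → (1.59,1.09)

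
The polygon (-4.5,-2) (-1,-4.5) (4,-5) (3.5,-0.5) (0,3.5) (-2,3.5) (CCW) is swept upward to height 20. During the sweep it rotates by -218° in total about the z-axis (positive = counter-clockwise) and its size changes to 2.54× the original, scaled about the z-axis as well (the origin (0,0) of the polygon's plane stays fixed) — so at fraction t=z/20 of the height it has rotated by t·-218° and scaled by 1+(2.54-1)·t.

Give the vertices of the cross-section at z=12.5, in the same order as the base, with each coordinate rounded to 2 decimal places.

Cross-section at z=12.5: (3.67,8.94) (-4.69,7.74) (-12.46,1.66) (-5.64,-4.04) (4.75,-4.96) (7.59,-2.25)

t = z/height = 12.5/20 = 0.625
s = 1 + (scale-1)·z/height = 1 + (2.54-1)·12.5/20 = 1.962500
θ = twist·z/height = -218°·12.5/20 = -136.2500° = -2.378011 rad
cos θ = -0.722364, sin θ = -0.691513 (intermediates below are computed at full precision and shown rounded to 5 d.p.)
v1: (-4.5,-2) → rotate → (1.86761,4.55654) → ×s → (3.66519,8.94220) → (3.67,8.94)
v2: (-1,-4.5) → rotate → (-2.38944,3.94215) → ×s → (-4.68929,7.73647) → (-4.69,7.74)
v3: (4,-5) → rotate → (-6.34702,0.84577) → ×s → (-12.45603,1.65982) → (-12.46,1.66)
v4: (3.5,-0.5) → rotate → (-2.87403,-2.05911) → ×s → (-5.64028,-4.04101) → (-5.64,-4.04)
v5: (0,3.5) → rotate → (2.42030,-2.52827) → ×s → (4.74983,-4.96174) → (4.75,-4.96)
v6: (-2,3.5) → rotate → (3.86502,-1.14525) → ×s → (7.58511,-2.24755) → (7.59,-2.25)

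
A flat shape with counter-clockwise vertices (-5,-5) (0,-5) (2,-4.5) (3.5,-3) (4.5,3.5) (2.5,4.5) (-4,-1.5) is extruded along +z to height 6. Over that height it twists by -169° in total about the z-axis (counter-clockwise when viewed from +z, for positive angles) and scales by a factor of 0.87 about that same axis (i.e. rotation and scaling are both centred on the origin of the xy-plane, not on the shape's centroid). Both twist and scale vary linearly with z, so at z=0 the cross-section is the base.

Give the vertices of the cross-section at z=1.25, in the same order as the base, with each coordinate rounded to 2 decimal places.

Cross-section at z=1.25: (-6.78,-1.17) (-2.80,-3.97) (-0.93,-4.70) (1.10,-4.35) (5.54,0.26) (4.51,2.17) (-4.02,1.05)

t = z/height = 1.25/6 = 0.208333
s = 1 + (scale-1)·z/height = 1 + (0.87-1)·1.25/6 = 0.972917
θ = twist·z/height = -169°·1.25/6 = -35.2083° = -0.614501 rad
cos θ = 0.817061, sin θ = -0.576551 (intermediates below are computed at full precision and shown rounded to 5 d.p.)
v1: (-5,-5) → rotate → (-6.96806,-1.20255) → ×s → (-6.77934,-1.16998) → (-6.78,-1.17)
v2: (0,-5) → rotate → (-2.88276,-4.08531) → ×s → (-2.80468,-3.97466) → (-2.80,-3.97)
v3: (2,-4.5) → rotate → (-0.96036,-4.82988) → ×s → (-0.93435,-4.69907) → (-0.93,-4.70)
v4: (3.5,-3) → rotate → (1.13006,-4.46911) → ×s → (1.09945,-4.34807) → (1.10,-4.35)
v5: (4.5,3.5) → rotate → (5.69470,0.26523) → ×s → (5.54047,0.25805) → (5.54,0.26)
v6: (2.5,4.5) → rotate → (4.63713,2.23540) → ×s → (4.51154,2.17485) → (4.51,2.17)
v7: (-4,-1.5) → rotate → (-4.13307,1.08061) → ×s → (-4.02113,1.05135) → (-4.02,1.05)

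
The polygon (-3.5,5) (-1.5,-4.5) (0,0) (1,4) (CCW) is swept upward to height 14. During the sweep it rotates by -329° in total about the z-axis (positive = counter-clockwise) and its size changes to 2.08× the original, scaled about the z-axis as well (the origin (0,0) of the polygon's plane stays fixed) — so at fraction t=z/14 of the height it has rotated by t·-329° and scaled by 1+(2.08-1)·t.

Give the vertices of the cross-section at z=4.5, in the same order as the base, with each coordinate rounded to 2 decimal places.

t = z/height = 4.5/14 = 0.321429
s = 1 + (scale-1)·z/height = 1 + (2.08-1)·4.5/14 = 1.347143
θ = twist·z/height = -329°·4.5/14 = -105.7500° = -1.845686 rad
cos θ = -0.271440, sin θ = -0.962455 (intermediates below are computed at full precision and shown rounded to 5 d.p.)
v1: (-3.5,5) → rotate → (5.76232,2.01139) → ×s → (7.76267,2.70963) → (7.76,2.71)
v2: (-1.5,-4.5) → rotate → (-3.92389,2.66516) → ×s → (-5.28604,3.59036) → (-5.29,3.59)
v3: (0,0) → rotate → (0.00000,0.00000) → ×s → (0.00000,0.00000) → (0.00,0.00)
v4: (1,4) → rotate → (3.57838,-2.04822) → ×s → (4.82059,-2.75924) → (4.82,-2.76)

Cross-section at z=4.5: (7.76,2.71) (-5.29,3.59) (0.00,0.00) (4.82,-2.76)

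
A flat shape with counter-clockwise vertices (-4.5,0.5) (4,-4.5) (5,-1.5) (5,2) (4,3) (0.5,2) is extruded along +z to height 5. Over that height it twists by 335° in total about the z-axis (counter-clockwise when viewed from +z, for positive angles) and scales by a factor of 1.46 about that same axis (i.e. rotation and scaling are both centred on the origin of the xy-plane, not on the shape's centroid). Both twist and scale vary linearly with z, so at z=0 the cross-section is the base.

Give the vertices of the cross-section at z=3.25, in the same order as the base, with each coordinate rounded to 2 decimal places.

t = z/height = 3.25/5 = 0.65
s = 1 + (scale-1)·z/height = 1 + (1.46-1)·3.25/5 = 1.299000
θ = twist·z/height = 335°·3.25/5 = 217.7500° = 3.800454 rad
cos θ = -0.790690, sin θ = -0.612217 (intermediates below are computed at full precision and shown rounded to 5 d.p.)
v1: (-4.5,0.5) → rotate → (3.86421,2.35963) → ×s → (5.01961,3.06516) → (5.02,3.07)
v2: (4,-4.5) → rotate → (-5.91774,1.10923) → ×s → (-7.68714,1.44089) → (-7.69,1.44)
v3: (5,-1.5) → rotate → (-4.87177,-1.87505) → ×s → (-6.32843,-2.43569) → (-6.33,-2.44)
v4: (5,2) → rotate → (-2.72901,-4.64247) → ×s → (-3.54499,-6.03056) → (-3.54,-6.03)
v5: (4,3) → rotate → (-1.32611,-4.82094) → ×s → (-1.72261,-6.26240) → (-1.72,-6.26)
v6: (0.5,2) → rotate → (0.82909,-1.88749) → ×s → (1.07699,-2.45185) → (1.08,-2.45)

Cross-section at z=3.25: (5.02,3.07) (-7.69,1.44) (-6.33,-2.44) (-3.54,-6.03) (-1.72,-6.26) (1.08,-2.45)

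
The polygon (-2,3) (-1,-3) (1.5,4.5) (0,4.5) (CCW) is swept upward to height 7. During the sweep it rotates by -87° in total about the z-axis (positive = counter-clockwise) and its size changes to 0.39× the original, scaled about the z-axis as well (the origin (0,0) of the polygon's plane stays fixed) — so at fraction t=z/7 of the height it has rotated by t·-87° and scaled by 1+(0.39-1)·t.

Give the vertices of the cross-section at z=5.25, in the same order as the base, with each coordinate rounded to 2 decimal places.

Cross-section at z=5.25: (1.02,1.67) (-1.71,-0.19) (2.56,0.28) (2.22,1.02)

t = z/height = 5.25/7 = 0.75
s = 1 + (scale-1)·z/height = 1 + (0.39-1)·5.25/7 = 0.542500
θ = twist·z/height = -87°·5.25/7 = -65.2500° = -1.138827 rad
cos θ = 0.418660, sin θ = -0.908143 (intermediates below are computed at full precision and shown rounded to 5 d.p.)
v1: (-2,3) → rotate → (1.88711,3.07227) → ×s → (1.02376,1.66670) → (1.02,1.67)
v2: (-1,-3) → rotate → (-3.14309,-0.34784) → ×s → (-1.70513,-0.18870) → (-1.71,-0.19)
v3: (1.5,4.5) → rotate → (4.71463,0.52175) → ×s → (2.55769,0.28305) → (2.56,0.28)
v4: (0,4.5) → rotate → (4.08664,1.88397) → ×s → (2.21700,1.02205) → (2.22,1.02)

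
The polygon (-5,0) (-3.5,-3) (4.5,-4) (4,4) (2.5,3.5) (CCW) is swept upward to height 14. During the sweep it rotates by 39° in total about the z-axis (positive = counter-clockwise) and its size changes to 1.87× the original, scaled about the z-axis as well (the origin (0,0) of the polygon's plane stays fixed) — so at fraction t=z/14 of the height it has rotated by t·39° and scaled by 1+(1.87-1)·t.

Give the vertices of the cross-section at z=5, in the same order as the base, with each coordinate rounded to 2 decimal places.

t = z/height = 5/14 = 0.357143
s = 1 + (scale-1)·z/height = 1 + (1.87-1)·5/14 = 1.310714
θ = twist·z/height = 39°·5/14 = 13.9286° = 0.243099 rad
cos θ = 0.970597, sin θ = 0.240712 (intermediates below are computed at full precision and shown rounded to 5 d.p.)
v1: (-5,0) → rotate → (-4.85298,-1.20356) → ×s → (-6.36087,-1.57752) → (-6.36,-1.58)
v2: (-3.5,-3) → rotate → (-2.67495,-3.75428) → ×s → (-3.50610,-4.92079) → (-3.51,-4.92)
v3: (4.5,-4) → rotate → (5.33053,-2.79918) → ×s → (6.98681,-3.66893) → (6.99,-3.67)
v4: (4,4) → rotate → (2.91954,4.84523) → ×s → (3.82668,6.35072) → (3.83,6.35)
v5: (2.5,3.5) → rotate → (1.58400,3.99887) → ×s → (2.07617,5.24137) → (2.08,5.24)

Cross-section at z=5: (-6.36,-1.58) (-3.51,-4.92) (6.99,-3.67) (3.83,6.35) (2.08,5.24)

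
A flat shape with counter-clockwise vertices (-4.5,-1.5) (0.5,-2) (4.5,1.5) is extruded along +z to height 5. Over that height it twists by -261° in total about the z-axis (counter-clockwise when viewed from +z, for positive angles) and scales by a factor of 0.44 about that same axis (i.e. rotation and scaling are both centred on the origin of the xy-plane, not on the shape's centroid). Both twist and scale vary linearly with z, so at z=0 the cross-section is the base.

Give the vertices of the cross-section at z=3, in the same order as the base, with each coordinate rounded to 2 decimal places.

Cross-section at z=3: (2.35,2.10) (-0.83,1.09) (-2.35,-2.10)

t = z/height = 3/5 = 0.6
s = 1 + (scale-1)·z/height = 1 + (0.44-1)·3/5 = 0.664000
θ = twist·z/height = -261°·3/5 = -156.6000° = -2.733186 rad
cos θ = -0.917755, sin θ = -0.397148 (intermediates below are computed at full precision and shown rounded to 5 d.p.)
v1: (-4.5,-1.5) → rotate → (3.53417,3.16380) → ×s → (2.34669,2.10076) → (2.35,2.10)
v2: (0.5,-2) → rotate → (-1.25317,1.63694) → ×s → (-0.83211,1.08693) → (-0.83,1.09)
v3: (4.5,1.5) → rotate → (-3.53417,-3.16380) → ×s → (-2.34669,-2.10076) → (-2.35,-2.10)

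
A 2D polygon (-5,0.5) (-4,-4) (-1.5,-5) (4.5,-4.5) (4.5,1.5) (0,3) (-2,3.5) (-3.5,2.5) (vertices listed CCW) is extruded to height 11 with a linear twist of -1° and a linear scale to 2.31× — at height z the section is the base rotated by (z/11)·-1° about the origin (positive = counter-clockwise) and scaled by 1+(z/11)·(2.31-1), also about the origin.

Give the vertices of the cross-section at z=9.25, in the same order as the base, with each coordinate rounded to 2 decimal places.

t = z/height = 9.25/11 = 0.840909
s = 1 + (scale-1)·z/height = 1 + (2.31-1)·9.25/11 = 2.101591
θ = twist·z/height = -1°·9.25/11 = -0.8409° = -0.014677 rad
cos θ = 0.999892, sin θ = -0.014676 (intermediates below are computed at full precision and shown rounded to 5 d.p.)
v1: (-5,0.5) → rotate → (-4.99212,0.57333) → ×s → (-10.49140,1.20490) → (-10.49,1.20)
v2: (-4,-4) → rotate → (-4.05827,-3.94086) → ×s → (-8.52883,-8.28209) → (-8.53,-8.28)
v3: (-1.5,-5) → rotate → (-1.57322,-4.97745) → ×s → (-3.30626,-10.46056) → (-3.31,-10.46)
v4: (4.5,-4.5) → rotate → (4.43347,-4.56556) → ×s → (9.31735,-9.59493) → (9.32,-9.59)
v5: (4.5,1.5) → rotate → (4.52153,1.43380) → ×s → (9.50241,3.01325) → (9.50,3.01)
v6: (0,3) → rotate → (0.04403,2.99968) → ×s → (0.09253,6.30409) → (0.09,6.30)
v7: (-2,3.5) → rotate → (-1.94842,3.52898) → ×s → (-4.09478,7.41646) → (-4.09,7.42)
v8: (-3.5,2.5) → rotate → (-3.46293,2.55110) → ×s → (-7.27767,5.36136) → (-7.28,5.36)

Cross-section at z=9.25: (-10.49,1.20) (-8.53,-8.28) (-3.31,-10.46) (9.32,-9.59) (9.50,3.01) (0.09,6.30) (-4.09,7.42) (-7.28,5.36)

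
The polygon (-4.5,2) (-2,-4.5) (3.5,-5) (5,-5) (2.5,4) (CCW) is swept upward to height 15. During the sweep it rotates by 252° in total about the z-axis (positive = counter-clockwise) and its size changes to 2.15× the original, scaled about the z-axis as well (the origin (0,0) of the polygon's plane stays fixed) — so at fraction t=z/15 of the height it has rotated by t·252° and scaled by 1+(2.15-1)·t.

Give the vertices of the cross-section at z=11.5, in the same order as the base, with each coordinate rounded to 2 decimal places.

Cross-section at z=11.5: (9.10,-1.73) (1.73,9.10) (-8.56,7.66) (-11.31,7.01) (-2.86,-8.40)

t = z/height = 11.5/15 = 0.766667
s = 1 + (scale-1)·z/height = 1 + (2.15-1)·11.5/15 = 1.881667
θ = twist·z/height = 252°·11.5/15 = 193.2000° = 3.371976 rad
cos θ = -0.973579, sin θ = -0.228351 (intermediates below are computed at full precision and shown rounded to 5 d.p.)
v1: (-4.5,2) → rotate → (4.83781,-0.91958) → ×s → (9.10314,-1.73034) → (9.10,-1.73)
v2: (-2,-4.5) → rotate → (0.91958,4.83781) → ×s → (1.73034,9.10314) → (1.73,9.10)
v3: (3.5,-5) → rotate → (-4.54928,4.06867) → ×s → (-8.56023,7.65587) → (-8.56,7.66)
v4: (5,-5) → rotate → (-6.00965,3.72614) → ×s → (-11.30816,7.01135) → (-11.31,7.01)
v5: (2.5,4) → rotate → (-1.52054,-4.46519) → ×s → (-2.86116,-8.40200) → (-2.86,-8.40)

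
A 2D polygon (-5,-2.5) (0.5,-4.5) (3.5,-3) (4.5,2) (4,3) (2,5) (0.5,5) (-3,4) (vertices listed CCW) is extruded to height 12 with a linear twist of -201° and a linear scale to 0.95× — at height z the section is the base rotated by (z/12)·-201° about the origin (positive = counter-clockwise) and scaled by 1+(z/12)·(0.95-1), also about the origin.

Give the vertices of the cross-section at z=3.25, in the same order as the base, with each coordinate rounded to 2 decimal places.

t = z/height = 3.25/12 = 0.270833
s = 1 + (scale-1)·z/height = 1 + (0.95-1)·3.25/12 = 0.986458
θ = twist·z/height = -201°·3.25/12 = -54.4375° = -0.950114 rad
cos θ = 0.581591, sin θ = -0.813482 (intermediates below are computed at full precision and shown rounded to 5 d.p.)
v1: (-5,-2.5) → rotate → (-4.94166,2.61343) → ×s → (-4.87474,2.57804) → (-4.87,2.58)
v2: (0.5,-4.5) → rotate → (-3.36987,-3.02390) → ×s → (-3.32424,-2.98295) → (-3.32,-2.98)
v3: (3.5,-3) → rotate → (-0.40488,-4.59196) → ×s → (-0.39939,-4.52977) → (-0.40,-4.53)
v4: (4.5,2) → rotate → (4.24412,-2.49749) → ×s → (4.18665,-2.46367) → (4.19,-2.46)
v5: (4,3) → rotate → (4.76681,-1.50915) → ×s → (4.70226,-1.48872) → (4.70,-1.49)
v6: (2,5) → rotate → (5.23059,1.28099) → ×s → (5.15976,1.26364) → (5.16,1.26)
v7: (0.5,5) → rotate → (4.35820,2.50121) → ×s → (4.29919,2.46734) → (4.30,2.47)
v8: (-3,4) → rotate → (1.50915,4.76681) → ×s → (1.48872,4.70226) → (1.49,4.70)

Cross-section at z=3.25: (-4.87,2.58) (-3.32,-2.98) (-0.40,-4.53) (4.19,-2.46) (4.70,-1.49) (5.16,1.26) (4.30,2.47) (1.49,4.70)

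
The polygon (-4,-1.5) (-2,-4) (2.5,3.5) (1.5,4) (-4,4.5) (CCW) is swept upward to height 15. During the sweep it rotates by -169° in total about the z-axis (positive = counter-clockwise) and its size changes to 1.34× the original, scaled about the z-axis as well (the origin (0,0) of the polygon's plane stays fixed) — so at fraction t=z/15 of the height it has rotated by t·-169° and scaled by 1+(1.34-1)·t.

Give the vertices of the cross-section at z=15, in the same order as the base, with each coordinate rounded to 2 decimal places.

Cross-section at z=15: (4.88,3.00) (1.61,5.77) (-2.39,-5.24) (-0.95,-5.65) (6.41,-4.90)

t = z/height = 15/15 = 1
s = 1 + (scale-1)·z/height = 1 + (1.34-1)·15/15 = 1.340000
θ = twist·z/height = -169°·15/15 = -169.0000° = -2.949606 rad
cos θ = -0.981627, sin θ = -0.190809 (intermediates below are computed at full precision and shown rounded to 5 d.p.)
v1: (-4,-1.5) → rotate → (3.64030,2.23568) → ×s → (4.87800,2.99581) → (4.88,3.00)
v2: (-2,-4) → rotate → (1.20002,4.30813) → ×s → (1.60802,5.77289) → (1.61,5.77)
v3: (2.5,3.5) → rotate → (-1.78624,-3.91272) → ×s → (-2.39356,-5.24304) → (-2.39,-5.24)
v4: (1.5,4) → rotate → (-0.70920,-4.21272) → ×s → (-0.95033,-5.64505) → (-0.95,-5.65)
v5: (-4,4.5) → rotate → (4.78515,-3.65409) → ×s → (6.41210,-4.89648) → (6.41,-4.90)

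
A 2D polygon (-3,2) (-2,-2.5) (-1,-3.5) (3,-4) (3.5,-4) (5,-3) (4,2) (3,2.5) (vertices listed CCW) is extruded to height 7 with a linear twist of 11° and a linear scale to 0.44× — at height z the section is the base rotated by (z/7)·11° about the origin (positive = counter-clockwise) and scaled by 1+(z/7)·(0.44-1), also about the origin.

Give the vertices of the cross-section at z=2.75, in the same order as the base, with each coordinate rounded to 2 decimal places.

t = z/height = 2.75/7 = 0.392857
s = 1 + (scale-1)·z/height = 1 + (0.44-1)·2.75/7 = 0.780000
θ = twist·z/height = 11°·2.75/7 = 4.3214° = 0.075423 rad
cos θ = 0.997157, sin θ = 0.075352 (intermediates below are computed at full precision and shown rounded to 5 d.p.)
v1: (-3,2) → rotate → (-3.14217,1.76826) → ×s → (-2.45090,1.37924) → (-2.45,1.38)
v2: (-2,-2.5) → rotate → (-1.80593,-2.64360) → ×s → (-1.40863,-2.06200) → (-1.41,-2.06)
v3: (-1,-3.5) → rotate → (-0.73343,-3.56540) → ×s → (-0.57207,-2.78101) → (-0.57,-2.78)
v4: (3,-4) → rotate → (3.29288,-3.76257) → ×s → (2.56844,-2.93481) → (2.57,-2.93)
v5: (3.5,-4) → rotate → (3.79146,-3.72490) → ×s → (2.95734,-2.90542) → (2.96,-2.91)
v6: (5,-3) → rotate → (5.21184,-2.61471) → ×s → (4.06524,-2.03948) → (4.07,-2.04)
v7: (4,2) → rotate → (3.83792,2.29572) → ×s → (2.99358,1.79066) → (2.99,1.79)
v8: (3,2.5) → rotate → (2.80309,2.71895) → ×s → (2.18641,2.12078) → (2.19,2.12)

Cross-section at z=2.75: (-2.45,1.38) (-1.41,-2.06) (-0.57,-2.78) (2.57,-2.93) (2.96,-2.91) (4.07,-2.04) (2.99,1.79) (2.19,2.12)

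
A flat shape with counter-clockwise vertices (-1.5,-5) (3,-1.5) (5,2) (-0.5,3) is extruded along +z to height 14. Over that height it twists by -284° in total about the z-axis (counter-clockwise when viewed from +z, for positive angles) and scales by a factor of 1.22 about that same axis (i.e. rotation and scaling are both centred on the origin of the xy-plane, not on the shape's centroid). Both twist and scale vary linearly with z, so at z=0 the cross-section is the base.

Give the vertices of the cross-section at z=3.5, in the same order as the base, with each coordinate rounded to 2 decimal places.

Cross-section at z=3.5: (-5.50,-0.22) (-0.47,-3.51) (3.71,-4.30) (2.82,1.53)

t = z/height = 3.5/14 = 0.25
s = 1 + (scale-1)·z/height = 1 + (1.22-1)·3.5/14 = 1.055000
θ = twist·z/height = -284°·3.5/14 = -71.0000° = -1.239184 rad
cos θ = 0.325568, sin θ = -0.945519 (intermediates below are computed at full precision and shown rounded to 5 d.p.)
v1: (-1.5,-5) → rotate → (-5.21595,-0.20956) → ×s → (-5.50282,-0.22109) → (-5.50,-0.22)
v2: (3,-1.5) → rotate → (-0.44157,-3.32491) → ×s → (-0.46586,-3.50778) → (-0.47,-3.51)
v3: (5,2) → rotate → (3.51888,-4.07646) → ×s → (3.71242,-4.30066) → (3.71,-4.30)
v4: (-0.5,3) → rotate → (2.67377,1.44946) → ×s → (2.82083,1.52918) → (2.82,1.53)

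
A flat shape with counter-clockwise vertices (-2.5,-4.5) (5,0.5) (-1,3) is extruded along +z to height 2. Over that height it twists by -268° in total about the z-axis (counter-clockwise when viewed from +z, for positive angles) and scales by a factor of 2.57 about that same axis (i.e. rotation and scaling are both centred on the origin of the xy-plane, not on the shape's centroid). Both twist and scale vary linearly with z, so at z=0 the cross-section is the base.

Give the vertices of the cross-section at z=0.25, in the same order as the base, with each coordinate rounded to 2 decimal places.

Cross-section at z=0.25: (-5.46,-2.84) (5.32,-2.80) (0.98,3.65)

t = z/height = 0.25/2 = 0.125
s = 1 + (scale-1)·z/height = 1 + (2.57-1)·0.25/2 = 1.196250
θ = twist·z/height = -268°·0.25/2 = -33.5000° = -0.584685 rad
cos θ = 0.833886, sin θ = -0.551937 (intermediates below are computed at full precision and shown rounded to 5 d.p.)
v1: (-2.5,-4.5) → rotate → (-4.56843,-2.37264) → ×s → (-5.46499,-2.83828) → (-5.46,-2.84)
v2: (5,0.5) → rotate → (4.44540,-2.34274) → ×s → (5.31781,-2.80251) → (5.32,-2.80)
v3: (-1,3) → rotate → (0.82193,3.05359) → ×s → (0.98323,3.65286) → (0.98,3.65)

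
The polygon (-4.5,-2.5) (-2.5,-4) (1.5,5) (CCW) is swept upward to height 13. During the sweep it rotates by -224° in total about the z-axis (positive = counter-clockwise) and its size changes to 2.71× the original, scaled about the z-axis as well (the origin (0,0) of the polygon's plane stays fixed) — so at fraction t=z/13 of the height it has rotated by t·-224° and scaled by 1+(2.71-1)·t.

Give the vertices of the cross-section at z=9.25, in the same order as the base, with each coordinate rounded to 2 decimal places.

t = z/height = 9.25/13 = 0.711538
s = 1 + (scale-1)·z/height = 1 + (2.71-1)·9.25/13 = 2.216731
θ = twist·z/height = -224°·9.25/13 = -159.3846° = -2.781786 rad
cos θ = -0.935965, sin θ = -0.352093 (intermediates below are computed at full precision and shown rounded to 5 d.p.)
v1: (-4.5,-2.5) → rotate → (3.33161,3.92433) → ×s → (7.38528,8.69919) → (7.39,8.70)
v2: (-2.5,-4) → rotate → (0.93154,4.62409) → ×s → (2.06497,10.25037) → (2.06,10.25)
v3: (1.5,5) → rotate → (0.35652,-5.20796) → ×s → (0.79030,-11.54466) → (0.79,-11.54)

Cross-section at z=9.25: (7.39,8.70) (2.06,10.25) (0.79,-11.54)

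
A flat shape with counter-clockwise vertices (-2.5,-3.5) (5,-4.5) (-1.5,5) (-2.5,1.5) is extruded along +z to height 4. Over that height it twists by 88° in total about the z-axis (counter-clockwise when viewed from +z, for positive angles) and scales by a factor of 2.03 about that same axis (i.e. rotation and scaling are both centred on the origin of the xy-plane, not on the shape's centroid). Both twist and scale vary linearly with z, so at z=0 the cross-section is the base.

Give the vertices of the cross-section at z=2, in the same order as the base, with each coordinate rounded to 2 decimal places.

Cross-section at z=2: (0.96,-6.45) (10.18,0.36) (-6.90,3.87) (-4.30,-1.00)

t = z/height = 2/4 = 0.5
s = 1 + (scale-1)·z/height = 1 + (2.03-1)·2/4 = 1.515000
θ = twist·z/height = 88°·2/4 = 44.0000° = 0.767945 rad
cos θ = 0.719340, sin θ = 0.694658 (intermediates below are computed at full precision and shown rounded to 5 d.p.)
v1: (-2.5,-3.5) → rotate → (0.63295,-4.25434) → ×s → (0.95893,-6.44532) → (0.96,-6.45)
v2: (5,-4.5) → rotate → (6.72266,0.23626) → ×s → (10.18483,0.35794) → (10.18,0.36)
v3: (-1.5,5) → rotate → (-4.55230,2.55471) → ×s → (-6.89674,3.87039) → (-6.90,3.87)
v4: (-2.5,1.5) → rotate → (-2.84034,-0.65764) → ×s → (-4.30311,-0.99632) → (-4.30,-1.00)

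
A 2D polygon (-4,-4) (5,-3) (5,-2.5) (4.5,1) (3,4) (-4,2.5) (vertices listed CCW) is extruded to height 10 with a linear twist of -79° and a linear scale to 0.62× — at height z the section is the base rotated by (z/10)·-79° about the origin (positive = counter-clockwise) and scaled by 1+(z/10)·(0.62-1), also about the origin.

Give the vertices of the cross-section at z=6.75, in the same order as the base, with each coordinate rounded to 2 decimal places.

Cross-section at z=6.75: (-4.16,0.61) (0.43,-4.31) (0.73,-4.09) (2.59,-2.24) (3.72,-0.01) (-0.29,3.50)

t = z/height = 6.75/10 = 0.675
s = 1 + (scale-1)·z/height = 1 + (0.62-1)·6.75/10 = 0.743500
θ = twist·z/height = -79°·6.75/10 = -53.3250° = -0.930697 rad
cos θ = 0.597275, sin θ = -0.802036 (intermediates below are computed at full precision and shown rounded to 5 d.p.)
v1: (-4,-4) → rotate → (-5.59725,0.81904) → ×s → (-4.16155,0.60896) → (-4.16,0.61)
v2: (5,-3) → rotate → (0.58027,-5.80201) → ×s → (0.43143,-4.31379) → (0.43,-4.31)
v3: (5,-2.5) → rotate → (0.98129,-5.50337) → ×s → (0.72959,-4.09176) → (0.73,-4.09)
v4: (4.5,1) → rotate → (3.48977,-3.01189) → ×s → (2.59465,-2.23934) → (2.59,-2.24)
v5: (3,4) → rotate → (4.99997,-0.01701) → ×s → (3.71748,-0.01265) → (3.72,-0.01)
v6: (-4,2.5) → rotate → (-0.38401,4.70133) → ×s → (-0.28551,3.49544) → (-0.29,3.50)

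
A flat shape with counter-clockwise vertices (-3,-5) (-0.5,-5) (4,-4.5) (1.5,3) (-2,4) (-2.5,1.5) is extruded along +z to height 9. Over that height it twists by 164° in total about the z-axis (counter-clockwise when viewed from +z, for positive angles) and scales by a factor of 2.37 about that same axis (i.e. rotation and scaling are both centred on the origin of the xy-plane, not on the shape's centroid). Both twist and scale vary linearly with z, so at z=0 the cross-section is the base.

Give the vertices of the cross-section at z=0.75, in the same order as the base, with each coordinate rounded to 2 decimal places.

Cross-section at z=0.75: (-1.93,-6.20) (0.77,-5.54) (5.52,-3.82) (0.83,3.64) (-3.22,3.80) (-3.10,0.97)

t = z/height = 0.75/9 = 0.0833333
s = 1 + (scale-1)·z/height = 1 + (2.37-1)·0.75/9 = 1.114167
θ = twist·z/height = 164°·0.75/9 = 13.6667° = 0.238528 rad
cos θ = 0.971687, sin θ = 0.236273 (intermediates below are computed at full precision and shown rounded to 5 d.p.)
v1: (-3,-5) → rotate → (-1.73370,-5.56725) → ×s → (-1.93163,-6.20285) → (-1.93,-6.20)
v2: (-0.5,-5) → rotate → (0.69552,-4.97657) → ×s → (0.77493,-5.54473) → (0.77,-5.54)
v3: (4,-4.5) → rotate → (4.94997,-3.42750) → ×s → (5.51510,-3.81880) → (5.52,-3.82)
v4: (1.5,3) → rotate → (0.74871,3.26947) → ×s → (0.83419,3.64273) → (0.83,3.64)
v5: (-2,4) → rotate → (-2.88847,3.41420) → ×s → (-3.21823,3.80399) → (-3.22,3.80)
v6: (-2.5,1.5) → rotate → (-2.78363,0.86685) → ×s → (-3.10142,0.96581) → (-3.10,0.97)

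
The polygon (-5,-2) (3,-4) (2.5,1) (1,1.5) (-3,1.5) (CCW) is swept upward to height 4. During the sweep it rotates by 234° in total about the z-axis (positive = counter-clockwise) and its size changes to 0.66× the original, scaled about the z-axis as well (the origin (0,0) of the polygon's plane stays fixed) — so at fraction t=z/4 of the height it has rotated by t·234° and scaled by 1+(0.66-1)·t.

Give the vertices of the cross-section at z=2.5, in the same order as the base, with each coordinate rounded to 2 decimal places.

t = z/height = 2.5/4 = 0.625
s = 1 + (scale-1)·z/height = 1 + (0.66-1)·2.5/4 = 0.787500
θ = twist·z/height = 234°·2.5/4 = 146.2500° = 2.552544 rad
cos θ = -0.831470, sin θ = 0.555570 (intermediates below are computed at full precision and shown rounded to 5 d.p.)
v1: (-5,-2) → rotate → (5.26849,-1.11491) → ×s → (4.14893,-0.87799) → (4.15,-0.88)
v2: (3,-4) → rotate → (-0.27213,4.99259) → ×s → (-0.21430,3.93166) → (-0.21,3.93)
v3: (2.5,1) → rotate → (-2.63424,0.55746) → ×s → (-2.07447,0.43900) → (-2.07,0.44)
v4: (1,1.5) → rotate → (-1.66482,-0.69163) → ×s → (-1.31105,-0.54466) → (-1.31,-0.54)
v5: (-3,1.5) → rotate → (1.66105,-2.91392) → ×s → (1.30808,-2.29471) → (1.31,-2.29)

Cross-section at z=2.5: (4.15,-0.88) (-0.21,3.93) (-2.07,0.44) (-1.31,-0.54) (1.31,-2.29)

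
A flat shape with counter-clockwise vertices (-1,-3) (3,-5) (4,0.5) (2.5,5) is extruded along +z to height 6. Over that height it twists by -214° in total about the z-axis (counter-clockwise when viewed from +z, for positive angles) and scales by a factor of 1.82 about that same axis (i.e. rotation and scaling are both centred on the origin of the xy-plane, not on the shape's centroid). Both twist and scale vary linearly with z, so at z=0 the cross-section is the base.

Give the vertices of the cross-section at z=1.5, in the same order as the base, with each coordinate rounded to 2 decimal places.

t = z/height = 1.5/6 = 0.25
s = 1 + (scale-1)·z/height = 1 + (1.82-1)·1.5/6 = 1.205000
θ = twist·z/height = -214°·1.5/6 = -53.5000° = -0.933751 rad
cos θ = 0.594823, sin θ = -0.803857 (intermediates below are computed at full precision and shown rounded to 5 d.p.)
v1: (-1,-3) → rotate → (-3.00639,-0.98061) → ×s → (-3.62270,-1.18164) → (-3.62,-1.18)
v2: (3,-5) → rotate → (-2.23482,-5.38568) → ×s → (-2.69295,-6.48975) → (-2.69,-6.49)
v3: (4,0.5) → rotate → (2.78122,-2.91802) → ×s → (3.35137,-3.51621) → (3.35,-3.52)
v4: (2.5,5) → rotate → (5.50634,0.96447) → ×s → (6.63514,1.16219) → (6.64,1.16)

Cross-section at z=1.5: (-3.62,-1.18) (-2.69,-6.49) (3.35,-3.52) (6.64,1.16)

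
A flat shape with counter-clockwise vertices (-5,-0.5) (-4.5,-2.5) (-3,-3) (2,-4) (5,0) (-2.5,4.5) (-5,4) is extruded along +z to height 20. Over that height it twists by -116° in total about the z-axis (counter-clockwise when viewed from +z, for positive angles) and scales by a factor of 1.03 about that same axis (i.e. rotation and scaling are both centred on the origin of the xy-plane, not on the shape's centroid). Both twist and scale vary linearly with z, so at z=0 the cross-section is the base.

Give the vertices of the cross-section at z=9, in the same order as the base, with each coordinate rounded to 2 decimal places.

Cross-section at z=9: (-3.51,3.69) (-4.80,2.05) (-4.27,0.54) (-1.96,-4.09) (3.11,-4.00) (2.05,4.80) (0.10,6.49)

t = z/height = 9/20 = 0.45
s = 1 + (scale-1)·z/height = 1 + (1.03-1)·9/20 = 1.013500
θ = twist·z/height = -116°·9/20 = -52.2000° = -0.911062 rad
cos θ = 0.612907, sin θ = -0.790155 (intermediates below are computed at full precision and shown rounded to 5 d.p.)
v1: (-5,-0.5) → rotate → (-3.45961,3.64432) → ×s → (-3.50632,3.69352) → (-3.51,3.69)
v2: (-4.5,-2.5) → rotate → (-4.73347,2.02343) → ×s → (-4.79737,2.05075) → (-4.80,2.05)
v3: (-3,-3) → rotate → (-4.20919,0.53174) → ×s → (-4.26601,0.53892) → (-4.27,0.54)
v4: (2,-4) → rotate → (-1.93481,-4.03194) → ×s → (-1.96093,-4.08637) → (-1.96,-4.09)
v5: (5,0) → rotate → (3.06454,-3.95078) → ×s → (3.10591,-4.00411) → (3.11,-4.00)
v6: (-2.5,4.5) → rotate → (2.02343,4.73347) → ×s → (2.05075,4.79737) → (2.05,4.80)
v7: (-5,4) → rotate → (0.09608,6.40240) → ×s → (0.09738,6.48884) → (0.10,6.49)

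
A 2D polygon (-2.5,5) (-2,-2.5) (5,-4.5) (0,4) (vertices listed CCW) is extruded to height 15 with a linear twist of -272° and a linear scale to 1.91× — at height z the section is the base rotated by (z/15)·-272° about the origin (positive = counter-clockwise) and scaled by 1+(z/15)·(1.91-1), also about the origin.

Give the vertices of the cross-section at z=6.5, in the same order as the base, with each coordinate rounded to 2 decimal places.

Cross-section at z=6.5: (7.79,-0.18) (-1.78,4.09) (-8.81,-3.23) (4.93,-2.61)

t = z/height = 6.5/15 = 0.433333
s = 1 + (scale-1)·z/height = 1 + (1.91-1)·6.5/15 = 1.394333
θ = twist·z/height = -272°·6.5/15 = -117.8667° = -2.057161 rad
cos θ = -0.467416, sin θ = -0.884038 (intermediates below are computed at full precision and shown rounded to 5 d.p.)
v1: (-2.5,5) → rotate → (5.58873,-0.12698) → ×s → (7.79255,-0.17706) → (7.79,-0.18)
v2: (-2,-2.5) → rotate → (-1.27526,2.93661) → ×s → (-1.77814,4.09462) → (-1.78,4.09)
v3: (5,-4.5) → rotate → (-6.31525,-2.31682) → ×s → (-8.80556,-3.23042) → (-8.81,-3.23)
v4: (0,4) → rotate → (3.53615,-1.86966) → ×s → (4.93057,-2.60693) → (4.93,-2.61)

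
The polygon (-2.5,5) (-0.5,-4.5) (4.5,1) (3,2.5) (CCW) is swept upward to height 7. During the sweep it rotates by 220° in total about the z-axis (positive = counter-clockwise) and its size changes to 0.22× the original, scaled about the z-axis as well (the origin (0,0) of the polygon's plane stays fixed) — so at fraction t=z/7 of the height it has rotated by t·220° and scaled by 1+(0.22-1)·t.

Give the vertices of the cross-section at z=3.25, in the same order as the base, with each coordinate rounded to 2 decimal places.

Cross-section at z=3.25: (-2.78,-2.23) (2.87,0.29) (-1.23,2.67) (-1.96,1.54)

t = z/height = 3.25/7 = 0.464286
s = 1 + (scale-1)·z/height = 1 + (0.22-1)·3.25/7 = 0.637857
θ = twist·z/height = 220°·3.25/7 = 102.1429° = 1.782729 rad
cos θ = -0.210350, sin θ = 0.977626 (intermediates below are computed at full precision and shown rounded to 5 d.p.)
v1: (-2.5,5) → rotate → (-4.36226,-3.49581) → ×s → (-2.78250,-2.22983) → (-2.78,-2.23)
v2: (-0.5,-4.5) → rotate → (4.50449,0.45776) → ×s → (2.87322,0.29199) → (2.87,0.29)
v3: (4.5,1) → rotate → (-1.92420,4.18897) → ×s → (-1.22737,2.67196) → (-1.23,2.67)
v4: (3,2.5) → rotate → (-3.07512,2.40700) → ×s → (-1.96148,1.53532) → (-1.96,1.54)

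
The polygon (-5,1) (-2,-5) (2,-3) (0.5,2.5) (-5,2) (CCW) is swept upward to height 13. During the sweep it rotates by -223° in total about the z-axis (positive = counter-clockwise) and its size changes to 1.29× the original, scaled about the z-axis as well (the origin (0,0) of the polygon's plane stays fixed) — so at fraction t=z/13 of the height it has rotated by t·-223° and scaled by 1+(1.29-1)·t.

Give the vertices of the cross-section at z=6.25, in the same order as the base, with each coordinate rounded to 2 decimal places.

t = z/height = 6.25/13 = 0.480769
s = 1 + (scale-1)·z/height = 1 + (1.29-1)·6.25/13 = 1.139423
θ = twist·z/height = -223°·6.25/13 = -107.2115° = -1.871194 rad
cos θ = -0.295900, sin θ = -0.955219 (intermediates below are computed at full precision and shown rounded to 5 d.p.)
v1: (-5,1) → rotate → (2.43472,4.48019) → ×s → (2.77418,5.10484) → (2.77,5.10)
v2: (-2,-5) → rotate → (-4.18429,3.38994) → ×s → (-4.76768,3.86258) → (-4.77,3.86)
v3: (2,-3) → rotate → (-3.45746,-1.02274) → ×s → (-3.93951,-1.16533) → (-3.94,-1.17)
v4: (0.5,2.5) → rotate → (2.24010,-1.21736) → ×s → (2.55242,-1.38709) → (2.55,-1.39)
v5: (-5,2) → rotate → (3.38994,4.18429) → ×s → (3.86258,4.76768) → (3.86,4.77)

Cross-section at z=6.25: (2.77,5.10) (-4.77,3.86) (-3.94,-1.17) (2.55,-1.39) (3.86,4.77)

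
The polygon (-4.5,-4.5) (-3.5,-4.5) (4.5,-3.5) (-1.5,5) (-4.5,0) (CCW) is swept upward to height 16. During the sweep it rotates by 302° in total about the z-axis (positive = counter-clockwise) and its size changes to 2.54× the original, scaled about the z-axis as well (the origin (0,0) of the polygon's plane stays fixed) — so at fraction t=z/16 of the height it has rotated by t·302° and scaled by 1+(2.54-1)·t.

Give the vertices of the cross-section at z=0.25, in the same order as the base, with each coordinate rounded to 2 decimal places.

Cross-section at z=0.25: (-4.21,-4.97) (-3.19,-4.89) (4.89,-3.19) (-1.95,4.98) (-4.59,-0.38)

t = z/height = 0.25/16 = 0.015625
s = 1 + (scale-1)·z/height = 1 + (2.54-1)·0.25/16 = 1.024063
θ = twist·z/height = 302°·0.25/16 = 4.7188° = 0.082358 rad
cos θ = 0.996611, sin θ = 0.082265 (intermediates below are computed at full precision and shown rounded to 5 d.p.)
v1: (-4.5,-4.5) → rotate → (-4.11456,-4.85494) → ×s → (-4.21356,-4.97176) → (-4.21,-4.97)
v2: (-3.5,-4.5) → rotate → (-3.11795,-4.77267) → ×s → (-3.19297,-4.88752) → (-3.19,-4.89)
v3: (4.5,-3.5) → rotate → (4.77267,-3.11795) → ×s → (4.88752,-3.19297) → (4.89,-3.19)
v4: (-1.5,5) → rotate → (-1.90624,4.85966) → ×s → (-1.95211,4.97659) → (-1.95,4.98)
v5: (-4.5,0) → rotate → (-4.48475,-0.37019) → ×s → (-4.59266,-0.37910) → (-4.59,-0.38)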